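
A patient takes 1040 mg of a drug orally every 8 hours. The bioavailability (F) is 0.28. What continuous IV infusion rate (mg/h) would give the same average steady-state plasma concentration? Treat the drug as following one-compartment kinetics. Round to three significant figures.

Equivalent systemic input: infusion rate = F·D/τ.
Rate = 0.28 × 1040 / 8 = 36.40 mg/h

36.4 mg/h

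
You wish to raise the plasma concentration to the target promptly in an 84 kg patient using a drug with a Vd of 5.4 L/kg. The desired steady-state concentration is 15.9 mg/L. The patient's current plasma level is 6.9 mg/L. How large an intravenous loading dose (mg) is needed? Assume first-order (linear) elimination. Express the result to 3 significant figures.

4080 mg

Vd = 5.4 L/kg × 84 kg = 453.6 L
Concentration deficit ΔC = 15.9 − 6.9 = 9.000 mg/L
LD = Vd × ΔC = 453.6 × 9.000 = 4082 mg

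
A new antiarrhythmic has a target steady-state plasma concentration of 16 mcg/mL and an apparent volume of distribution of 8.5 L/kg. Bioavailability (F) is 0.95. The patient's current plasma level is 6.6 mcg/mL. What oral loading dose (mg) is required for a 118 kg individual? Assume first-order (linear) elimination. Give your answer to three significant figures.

Vd = 8.5 L/kg × 118 kg = 1003 L
The loading dose fills Vd to the target concentration.
Concentration deficit ΔC = 16 − 6.6 = 9.400 mg/L
LD = Vd × ΔC / F = 1003 × 9.400 / 0.95 = 9924 mg

9920 mg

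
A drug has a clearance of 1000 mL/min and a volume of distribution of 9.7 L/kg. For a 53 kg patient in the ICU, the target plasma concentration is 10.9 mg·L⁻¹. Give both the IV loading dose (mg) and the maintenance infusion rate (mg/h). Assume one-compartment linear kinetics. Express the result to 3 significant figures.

(a) 5600 mg; (b) 654 mg/h

Vd = 9.7 L/kg × 53 kg = 514.1 L
LD = Vd · C_target = 514.1 × 10.9 = 5604 mg
CL = 1000 mL/min = 1000 × 0.06 = 60.00 L/h
Maintenance infusion rate = CL × Css = 60.00 × 10.9 = 654.0 mg/h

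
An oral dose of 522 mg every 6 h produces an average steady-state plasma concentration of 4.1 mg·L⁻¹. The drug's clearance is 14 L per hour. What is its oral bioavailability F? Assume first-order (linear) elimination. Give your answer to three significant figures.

F·D/τ = CL·Css at steady state → F = CL·Css·τ / D.
F = 14 × 4.1 × 6 / 522 = 0.660

0.660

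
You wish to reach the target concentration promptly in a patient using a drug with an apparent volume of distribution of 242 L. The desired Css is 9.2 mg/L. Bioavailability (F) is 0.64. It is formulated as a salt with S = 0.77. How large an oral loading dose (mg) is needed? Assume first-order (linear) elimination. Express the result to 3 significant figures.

4520 mg

LD = Vd × C / F / S = 242.0 × 9.200 / 0.64 / 0.77 = 4518 mg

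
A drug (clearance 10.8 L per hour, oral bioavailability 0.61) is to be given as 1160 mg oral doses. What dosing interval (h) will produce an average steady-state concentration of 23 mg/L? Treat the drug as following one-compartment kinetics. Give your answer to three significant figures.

2.85 h

F·D/τ = CL·Css → τ = F·D / (CL·Css).
τ = 0.61 × 1160 / (10.8 × 23) = 2.849 h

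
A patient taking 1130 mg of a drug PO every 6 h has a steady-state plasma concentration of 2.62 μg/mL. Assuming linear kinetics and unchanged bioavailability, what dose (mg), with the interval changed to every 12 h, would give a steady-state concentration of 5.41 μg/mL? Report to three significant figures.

4670 mg

With linear kinetics, Css is proportional to dose rate (D/τ) at fixed clearance.
D₂ = D₁ × (Css,target / Css,current) × (τ₂/τ₁) = 1130 × (5.41/2.62) × (12/6) = 4667 mg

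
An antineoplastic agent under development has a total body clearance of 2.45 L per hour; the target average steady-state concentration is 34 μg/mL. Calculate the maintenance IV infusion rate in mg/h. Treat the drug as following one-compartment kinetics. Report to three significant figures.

83.3 mg/h

Infusion rate = CL · Css = 2.450 L/h × 34 mg/L = 83.30 mg/h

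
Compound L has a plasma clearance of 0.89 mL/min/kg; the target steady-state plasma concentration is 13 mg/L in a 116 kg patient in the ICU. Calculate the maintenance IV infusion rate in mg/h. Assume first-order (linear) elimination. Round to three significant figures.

80.5 mg/h

CL = 0.89 mL/min/kg × 116 kg = 103.2 mL/min = 103.2 × 60/1000 = 6.192 L/h
Rate = CL × Css = 6.192 × 13 = 80.50 mg/h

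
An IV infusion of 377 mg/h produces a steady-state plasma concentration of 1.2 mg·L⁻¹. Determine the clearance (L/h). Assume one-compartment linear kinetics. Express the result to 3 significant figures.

At steady state, infusion rate = CL × Css, so CL = rate / Css.
CL = 377 / 1.2 = 314.2 L/h

314 L/h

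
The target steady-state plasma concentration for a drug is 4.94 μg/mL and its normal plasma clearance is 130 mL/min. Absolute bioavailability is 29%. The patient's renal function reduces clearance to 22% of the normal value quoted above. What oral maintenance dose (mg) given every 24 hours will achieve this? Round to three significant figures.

702 mg

CL = 130 mL/min = 130 × 0.06 = 7.800 L/h
Patient clearance = 0.22 × 7.800 = 1.716 L/h
D = CL × Css × τ / F = 1.716 × 4.94 × 24 / 0.29 = 701.5 mg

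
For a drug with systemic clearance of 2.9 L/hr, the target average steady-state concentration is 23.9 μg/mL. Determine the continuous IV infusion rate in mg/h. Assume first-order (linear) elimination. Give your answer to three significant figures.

69.3 mg/h

At steady state, infusion rate equals elimination rate: rate in = CL × Css.
Rate = CL × Css = 2.900 × 23.9 = 69.31 mg/h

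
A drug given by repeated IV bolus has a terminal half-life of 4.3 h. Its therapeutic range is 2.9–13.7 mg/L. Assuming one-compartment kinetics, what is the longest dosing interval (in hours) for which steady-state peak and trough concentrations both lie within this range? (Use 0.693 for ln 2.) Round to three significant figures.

k = 0.693 / t½ = 0.693 / 4.3 = 0.1612 h⁻¹
Between IV bolus doses, concentration decays as C = C₀·e^(−kτ), so C_peak/C_trough = e^(kτ).
τ_max = ln(C_peak/C_trough) / k = ln(13.7/2.9) / 0.1612 = 1.553 / 0.1612 = 9.634 h

9.63 h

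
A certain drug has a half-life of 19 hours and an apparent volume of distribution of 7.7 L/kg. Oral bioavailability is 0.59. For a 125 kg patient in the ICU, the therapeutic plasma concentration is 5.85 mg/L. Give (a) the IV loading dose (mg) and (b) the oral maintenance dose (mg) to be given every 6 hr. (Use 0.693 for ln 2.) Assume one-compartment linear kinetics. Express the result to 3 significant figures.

Vd(total) = 125 kg × 7.7 L/kg = 962.5 L
LD = Vd × C = 962.5 × 5.85 = 5631 mg
CL = 0.693 × Vd / t½ = 0.693 × 962.5 / 19 = 35.11 L/h
D = CL × Css × τ / F = 35.11 × 5.85 × 6 / 0.59 = 2089 mg

(a) 5630 mg; (b) 2090 mg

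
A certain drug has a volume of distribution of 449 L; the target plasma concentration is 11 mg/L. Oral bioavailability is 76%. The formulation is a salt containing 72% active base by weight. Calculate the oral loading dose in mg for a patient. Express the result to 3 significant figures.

9030 mg

LD = Vd × C / F / S = 449.0 × 11.00 / 0.76 / 0.72 = 9026 mg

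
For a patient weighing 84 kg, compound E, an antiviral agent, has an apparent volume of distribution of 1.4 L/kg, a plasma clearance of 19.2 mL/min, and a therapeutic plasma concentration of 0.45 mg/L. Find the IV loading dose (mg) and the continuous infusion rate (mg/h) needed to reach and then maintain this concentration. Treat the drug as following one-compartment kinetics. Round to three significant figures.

(a) 52.9 mg; (b) 0.518 mg/h

Vd = 1.4 L/kg × 84 kg = 117.6 L
Loading: fill Vd to C_target → 117.6 L × 0.45 mg/L = 52.92 mg
CL = 19.2 mL/min = 19.2 × 0.06 = 1.152 L/h
Infusion rate = 1.152 L/h × 0.45 mg/L = 0.5184 mg/h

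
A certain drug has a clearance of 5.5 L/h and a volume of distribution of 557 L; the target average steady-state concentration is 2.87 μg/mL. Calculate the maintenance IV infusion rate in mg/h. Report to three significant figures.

15.8 mg/h

R₀ = 5.500 × 2.87 = 15.79 mg/h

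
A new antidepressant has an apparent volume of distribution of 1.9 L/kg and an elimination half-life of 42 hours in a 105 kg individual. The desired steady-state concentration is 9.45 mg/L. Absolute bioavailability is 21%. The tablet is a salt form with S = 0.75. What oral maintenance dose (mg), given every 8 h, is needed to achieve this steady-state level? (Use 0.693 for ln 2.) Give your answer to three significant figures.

1580 mg

Vd(total) = 105 kg × 1.9 L/kg = 199.5 L
CL = ln 2 · Vd / t½ = 0.693 × 199.5 / 42 = 3.292 L/h
D = CL × Css × τ / F / S = 3.292 × 9.45 × 8 / 0.21 / 0.75 = 1580 mg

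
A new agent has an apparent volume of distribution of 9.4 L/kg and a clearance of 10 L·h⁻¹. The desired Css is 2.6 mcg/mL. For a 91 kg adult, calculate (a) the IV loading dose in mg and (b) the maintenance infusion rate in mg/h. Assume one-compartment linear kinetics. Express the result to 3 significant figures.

Vd = 9.4 L/kg × 91 kg = 855.4 L
Loading: fill Vd to C_target → 855.4 L × 2.6 mg/L = 2224 mg
Maintenance infusion rate = CL × Css = 10.00 × 2.6 = 26.00 mg/h

(a) 2220 mg; (b) 26.0 mg/h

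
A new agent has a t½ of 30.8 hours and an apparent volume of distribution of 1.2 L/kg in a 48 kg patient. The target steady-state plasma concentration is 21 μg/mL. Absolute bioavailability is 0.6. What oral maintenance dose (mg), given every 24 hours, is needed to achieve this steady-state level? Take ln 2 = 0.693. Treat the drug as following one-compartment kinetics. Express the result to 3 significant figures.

Vd(total) = 48 kg × 1.2 L/kg = 57.60 L
CL = 0.693 × Vd / t½ = 0.693 × 57.60 / 30.8 = 1.296 L/h
D = CL × Css × τ / F = 1.296 × 21 × 24 / 0.6 = 1089 mg

1090 mg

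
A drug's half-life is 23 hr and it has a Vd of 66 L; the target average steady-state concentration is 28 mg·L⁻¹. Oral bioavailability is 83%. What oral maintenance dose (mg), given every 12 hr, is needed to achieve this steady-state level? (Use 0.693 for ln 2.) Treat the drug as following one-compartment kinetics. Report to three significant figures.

805 mg

CL = ln 2 · Vd / t½ = 0.693 × 66.00 / 23 = 1.989 L/h
D = CL × Css × τ / F = 1.989 × 28 × 12 / 0.83 = 805.2 mg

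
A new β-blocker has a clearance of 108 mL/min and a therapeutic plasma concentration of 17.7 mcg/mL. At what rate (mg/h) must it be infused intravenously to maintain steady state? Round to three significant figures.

115 mg/h

CL = 108 mL/min × 60/1000 = 6.480 L/h
R₀ = 6.480 × 17.7 = 114.7 mg/h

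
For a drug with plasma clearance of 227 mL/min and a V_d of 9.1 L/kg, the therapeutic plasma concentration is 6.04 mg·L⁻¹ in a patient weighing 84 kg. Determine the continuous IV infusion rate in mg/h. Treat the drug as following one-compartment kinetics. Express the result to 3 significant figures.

82.3 mg/h

CL = 227 mL/min = 227 × 0.06 = 13.62 L/h
Infusion rate = CL · Css = 13.62 L/h × 6.04 mg/L = 82.26 mg/h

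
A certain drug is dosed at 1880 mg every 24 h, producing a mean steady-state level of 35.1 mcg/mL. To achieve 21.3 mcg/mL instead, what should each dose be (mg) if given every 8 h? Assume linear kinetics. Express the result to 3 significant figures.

For first-order elimination, Css ∝ F·D/(CL·τ); F and CL are unchanged, so Css ∝ D/τ.
D₂ = D₁ × (Css,target / Css,current) × (τ₂/τ₁) = 1880 × (21.3/35.1) × (8/24) = 380.3 mg

380 mg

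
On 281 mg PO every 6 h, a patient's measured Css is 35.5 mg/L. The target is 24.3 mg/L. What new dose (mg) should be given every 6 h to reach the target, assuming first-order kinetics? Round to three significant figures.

192 mg

For first-order elimination, Css ∝ F·D/(CL·τ); F and CL are unchanged, so Css ∝ D/τ.
D₂ = D₁ × (Css,target / Css,current) = 281 × 24.3/35.5 = 192.3 mg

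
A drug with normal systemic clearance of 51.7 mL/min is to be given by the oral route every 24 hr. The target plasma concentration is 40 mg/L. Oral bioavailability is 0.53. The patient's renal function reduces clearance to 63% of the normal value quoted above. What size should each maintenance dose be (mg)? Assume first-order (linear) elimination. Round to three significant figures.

3540 mg

CL = 51.7 mL/min = 51.7 × 0.06 = 3.102 L/h
Patient clearance = 0.63 × 3.102 = 1.954 L/h
D = CL × Css × τ / F = 1.954 × 40 × 24 / 0.53 = 3539 mg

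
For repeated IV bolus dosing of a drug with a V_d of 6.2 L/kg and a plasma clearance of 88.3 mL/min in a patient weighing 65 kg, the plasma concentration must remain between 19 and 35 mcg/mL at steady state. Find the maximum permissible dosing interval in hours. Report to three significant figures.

Vd(total) = 65 kg × 6.2 L/kg = 403.0 L
CL = 88.3 mL/min × 60/1000 = 5.298 L/h
k = CL / Vd = 5.298 / 403.0 = 0.01315 h⁻¹
Between IV bolus doses, concentration decays as C = C₀·e^(−kτ), so C_peak/C_trough = e^(kτ).
τ_max = ln(C_peak/C_trough) / k = ln(35/19) / 0.01315 = 0.6109 / 0.01315 = 46.46 h

46.5 h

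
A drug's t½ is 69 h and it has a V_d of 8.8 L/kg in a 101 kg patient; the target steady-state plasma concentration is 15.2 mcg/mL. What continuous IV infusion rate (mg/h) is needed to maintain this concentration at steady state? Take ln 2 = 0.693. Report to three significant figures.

136 mg/h

Vd = 8.8 L/kg × 101 kg = 888.8 L
CL = ln 2 · Vd / t½ = 0.693 × 888.8 / 69 = 8.927 L/h
Infusion rate = CL × Css = 8.927 × 15.2 = 135.7 mg/h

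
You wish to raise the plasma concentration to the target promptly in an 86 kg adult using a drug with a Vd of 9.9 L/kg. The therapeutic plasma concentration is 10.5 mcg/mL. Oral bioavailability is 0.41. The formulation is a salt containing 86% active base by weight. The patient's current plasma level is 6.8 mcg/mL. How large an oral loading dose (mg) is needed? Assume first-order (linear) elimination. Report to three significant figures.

Vd(total) = 86 kg × 9.9 L/kg = 851.4 L
The loading dose fills Vd to the target concentration.
Concentration deficit ΔC = 10.5 − 6.8 = 3.700 mg/L
LD = Vd × ΔC / F / S = 851.4 × 3.700 / 0.41 / 0.86 = 8934 mg

8930 mg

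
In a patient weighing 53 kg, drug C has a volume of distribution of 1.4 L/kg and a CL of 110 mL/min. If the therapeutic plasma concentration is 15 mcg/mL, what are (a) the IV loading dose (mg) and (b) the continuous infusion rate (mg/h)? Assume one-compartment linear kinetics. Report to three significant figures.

Vd = 1.4 L/kg × 53 kg = 74.20 L
Loading dose = Vd × C = 74.20 × 15 = 1113 mg
Convert clearance: 110 mL/min × 60 min/h ÷ 1000 mL/L = 6.600 L/h
Maintenance: replace elimination → rate = CL × Css = 6.600 × 15 = 99.00 mg/h

(a) 1110 mg; (b) 99.0 mg/h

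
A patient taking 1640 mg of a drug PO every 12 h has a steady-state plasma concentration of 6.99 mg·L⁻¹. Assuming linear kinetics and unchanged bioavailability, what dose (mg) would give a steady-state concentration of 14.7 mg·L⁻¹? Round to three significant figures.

3450 mg

With linear kinetics, Css is proportional to dose rate (D/τ) at fixed clearance.
D₂ = D₁ × (Css,target / Css,current) = 1640 × 14.7/6.99 = 3449 mg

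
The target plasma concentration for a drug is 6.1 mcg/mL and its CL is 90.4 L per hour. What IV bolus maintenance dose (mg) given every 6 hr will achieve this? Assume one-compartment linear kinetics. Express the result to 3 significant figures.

D = CL × Css × τ = 90.40 × 6.1 × 6 = 3309 mg

3310 mg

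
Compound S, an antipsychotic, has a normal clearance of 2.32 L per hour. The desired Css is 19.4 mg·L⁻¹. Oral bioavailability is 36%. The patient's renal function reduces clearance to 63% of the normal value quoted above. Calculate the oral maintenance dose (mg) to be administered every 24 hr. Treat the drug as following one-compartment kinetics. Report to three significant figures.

1890 mg

Patient clearance = 0.63 × 2.320 = 1.462 L/h
D = CL × Css × τ / F = 1.462 × 19.4 × 24 / 0.36 = 1891 mg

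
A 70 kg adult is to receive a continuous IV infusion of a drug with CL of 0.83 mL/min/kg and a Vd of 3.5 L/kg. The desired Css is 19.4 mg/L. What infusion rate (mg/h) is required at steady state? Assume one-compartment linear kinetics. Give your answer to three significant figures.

CL = 0.83 mL/min/kg × 70 kg = 58.10 mL/min = 58.10 × 60/1000 = 3.486 L/h
Rate = CL × Css = 3.486 × 19.4 = 67.63 mg/h

67.6 mg/h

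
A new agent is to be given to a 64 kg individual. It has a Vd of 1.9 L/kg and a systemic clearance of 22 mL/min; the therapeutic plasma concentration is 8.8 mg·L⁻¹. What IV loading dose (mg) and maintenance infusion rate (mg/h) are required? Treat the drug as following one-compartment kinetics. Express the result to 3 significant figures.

(a) 1070 mg; (b) 11.6 mg/h

Vd(total) = 64 kg × 1.9 L/kg = 121.6 L
Loading dose = Vd × C = 121.6 × 8.8 = 1070 mg
CL = 22 mL/min = 22 × 0.06 = 1.320 L/h
Maintenance: replace elimination → rate = CL × Css = 1.320 × 8.8 = 11.62 mg/h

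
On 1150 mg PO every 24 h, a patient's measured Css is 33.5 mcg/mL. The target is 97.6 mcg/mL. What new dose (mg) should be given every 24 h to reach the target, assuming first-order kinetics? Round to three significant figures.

For first-order elimination, Css ∝ F·D/(CL·τ); F and CL are unchanged, so Css ∝ D/τ.
D₂ = D₁ × (Css,target / Css,current) = 1150 × 97.6/33.5 = 3350 mg

3350 mg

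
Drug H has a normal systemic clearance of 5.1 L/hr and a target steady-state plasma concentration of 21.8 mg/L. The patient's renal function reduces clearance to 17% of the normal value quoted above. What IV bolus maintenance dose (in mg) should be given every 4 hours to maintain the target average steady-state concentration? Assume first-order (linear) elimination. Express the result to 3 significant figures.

75.6 mg

Patient clearance = 0.17 × 5.100 = 0.8670 L/h
At steady state, dose per interval replaces the amount cleared in that interval: D/τ = CL·Css.
D = CL × Css × τ = 0.8670 × 21.8 × 4 = 75.60 mg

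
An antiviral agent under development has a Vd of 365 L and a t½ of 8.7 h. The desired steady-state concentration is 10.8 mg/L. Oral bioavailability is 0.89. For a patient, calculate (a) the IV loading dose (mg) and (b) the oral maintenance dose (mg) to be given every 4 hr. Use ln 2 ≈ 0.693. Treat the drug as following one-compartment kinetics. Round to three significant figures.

LD = Vd × C = 365.0 × 10.8 = 3942 mg
CL = 0.693 × Vd / t½ = 0.693 × 365.0 / 8.7 = 29.07 L/h
D = CL × Css × τ / F = 29.07 × 10.8 × 4 / 0.89 = 1411 mg

(a) 3940 mg; (b) 1410 mg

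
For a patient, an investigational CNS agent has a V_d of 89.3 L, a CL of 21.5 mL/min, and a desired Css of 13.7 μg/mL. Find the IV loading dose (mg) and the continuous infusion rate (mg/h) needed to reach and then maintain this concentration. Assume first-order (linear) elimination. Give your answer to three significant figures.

(a) 1220 mg; (b) 17.7 mg/h

LD = Vd · C_target = 89.30 × 13.7 = 1223 mg
CL = 21.5 mL/min = 21.5 × 0.06 = 1.290 L/h
Maintenance infusion rate = CL × Css = 1.290 × 13.7 = 17.67 mg/h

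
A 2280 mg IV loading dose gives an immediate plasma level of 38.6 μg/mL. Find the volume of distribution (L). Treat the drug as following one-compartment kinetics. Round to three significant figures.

59.1 L

Immediately after an IV bolus, C₀ = Dose / Vd, so Vd = Dose / C₀.
Vd = 2280 / 38.6 = 59.07 L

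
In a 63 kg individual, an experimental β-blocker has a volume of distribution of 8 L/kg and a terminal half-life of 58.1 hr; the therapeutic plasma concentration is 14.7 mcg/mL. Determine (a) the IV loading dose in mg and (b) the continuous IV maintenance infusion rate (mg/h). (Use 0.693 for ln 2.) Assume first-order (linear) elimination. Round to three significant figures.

Vd = 8 L/kg × 63 kg = 504.0 L
LD = Vd × C = 504.0 × 14.7 = 7409 mg
CL = 0.693 × Vd / t½ = 0.693 × 504.0 / 58.1 = 6.012 L/h
Infusion rate = CL × Css = 6.012 × 14.7 = 88.38 mg/h

(a) 7410 mg; (b) 88.4 mg/h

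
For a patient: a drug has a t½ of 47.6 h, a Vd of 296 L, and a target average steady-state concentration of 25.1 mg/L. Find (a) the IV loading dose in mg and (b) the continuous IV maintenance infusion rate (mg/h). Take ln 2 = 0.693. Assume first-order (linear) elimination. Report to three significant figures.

(a) 7430 mg; (b) 108 mg/h

LD = Vd × C = 296.0 × 25.1 = 7430 mg
CL = 0.693 × Vd / t½ = 0.693 × 296.0 / 47.6 = 4.309 L/h
Infusion rate = CL × Css = 4.309 × 25.1 = 108.2 mg/h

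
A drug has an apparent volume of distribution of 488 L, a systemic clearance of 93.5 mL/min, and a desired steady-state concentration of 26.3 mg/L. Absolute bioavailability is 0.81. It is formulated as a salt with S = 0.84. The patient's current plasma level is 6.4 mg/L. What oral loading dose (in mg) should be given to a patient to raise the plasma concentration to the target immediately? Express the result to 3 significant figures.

14300 mg

Concentration deficit ΔC = 26.3 − 6.4 = 19.90 mg/L
LD = Vd × ΔC / F / S = 488.0 × 19.90 / 0.81 / 0.84 = 14270 mg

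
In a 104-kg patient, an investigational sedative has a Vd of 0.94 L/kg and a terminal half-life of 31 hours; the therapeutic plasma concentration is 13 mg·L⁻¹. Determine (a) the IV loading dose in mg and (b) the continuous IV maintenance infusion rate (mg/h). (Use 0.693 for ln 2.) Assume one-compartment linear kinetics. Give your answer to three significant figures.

(a) 1270 mg; (b) 28.4 mg/h

Total Vd = 0.94 × 104 = 97.76 L
LD = Vd × C = 97.76 × 13 = 1271 mg
CL = 0.693 × Vd / t½ = 0.693 × 97.76 / 31 = 2.185 L/h
Infusion rate = CL × Css = 2.185 × 13 = 28.41 mg/h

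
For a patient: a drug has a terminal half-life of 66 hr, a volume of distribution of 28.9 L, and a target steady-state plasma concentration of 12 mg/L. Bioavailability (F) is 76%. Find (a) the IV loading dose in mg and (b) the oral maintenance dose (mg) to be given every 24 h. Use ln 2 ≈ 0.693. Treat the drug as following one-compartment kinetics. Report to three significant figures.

(a) 347 mg; (b) 115 mg

LD = Vd × C = 28.90 × 12 = 346.8 mg
CL = 0.693 × Vd / t½ = 0.693 × 28.90 / 66 = 0.3035 L/h
D = CL × Css × τ / F = 0.3035 × 12 × 24 / 0.76 = 115.0 mg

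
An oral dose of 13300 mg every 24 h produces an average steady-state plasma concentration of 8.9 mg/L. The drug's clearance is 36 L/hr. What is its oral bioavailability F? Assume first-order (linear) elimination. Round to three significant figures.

0.578

F·D/τ = CL·Css at steady state → F = CL·Css·τ / D.
F = 36 × 8.9 × 24 / 13300 = 0.578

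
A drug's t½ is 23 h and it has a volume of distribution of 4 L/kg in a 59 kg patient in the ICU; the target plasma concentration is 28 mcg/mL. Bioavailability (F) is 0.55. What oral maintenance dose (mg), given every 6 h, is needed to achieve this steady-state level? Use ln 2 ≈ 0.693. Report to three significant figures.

2170 mg

Vd = 4 L/kg × 59 kg = 236.0 L
CL = 0.693 × Vd / t½ = 0.693 × 236.0 / 23 = 7.111 L/h
D = CL × Css × τ / F = 7.111 × 28 × 6 / 0.55 = 2172 mg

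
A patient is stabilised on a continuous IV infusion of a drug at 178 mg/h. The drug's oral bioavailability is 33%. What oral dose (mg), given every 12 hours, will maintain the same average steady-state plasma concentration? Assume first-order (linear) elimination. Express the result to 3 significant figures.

To maintain the same Css, the systemic dosing rate must be unchanged: F·D/τ = infusion rate.
D = rate × τ / F = 178 × 12 / 0.33 = 6473 mg

6470 mg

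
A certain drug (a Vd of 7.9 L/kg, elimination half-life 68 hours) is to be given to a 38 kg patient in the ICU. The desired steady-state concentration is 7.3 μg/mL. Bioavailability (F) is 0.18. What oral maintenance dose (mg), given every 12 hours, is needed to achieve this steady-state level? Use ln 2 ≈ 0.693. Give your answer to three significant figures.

1490 mg

Vd = 7.9 L/kg × 38 kg = 300.2 L
k = 0.693/68 = 0.01019 h⁻¹, so CL = k·Vd = 0.01019 × 300.2 = 3.059 L/h
D = CL × Css × τ / F = 3.059 × 7.3 × 12 / 0.18 = 1489 mg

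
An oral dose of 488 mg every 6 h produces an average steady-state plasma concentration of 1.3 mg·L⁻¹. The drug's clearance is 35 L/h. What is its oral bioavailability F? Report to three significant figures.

F·D/τ = CL·Css at steady state → F = CL·Css·τ / D.
F = 35 × 1.3 × 6 / 488 = 0.559

0.559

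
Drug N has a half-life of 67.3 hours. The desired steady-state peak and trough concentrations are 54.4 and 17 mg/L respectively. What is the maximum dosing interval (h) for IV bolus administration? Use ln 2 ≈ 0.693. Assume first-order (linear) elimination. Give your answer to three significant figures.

k = 0.693 / t½ = 0.693 / 67.3 = 0.01030 h⁻¹
Between IV bolus doses, concentration decays as C = C₀·e^(−kτ), so C_peak/C_trough = e^(kτ).
τ_max = ln(C_peak/C_trough) / k = ln(54.4/17) / 0.01030 = 1.163 / 0.01030 = 112.9 h

113 h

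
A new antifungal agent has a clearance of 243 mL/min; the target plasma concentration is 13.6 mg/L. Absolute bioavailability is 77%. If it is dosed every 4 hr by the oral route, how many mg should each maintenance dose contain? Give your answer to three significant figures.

Convert clearance: 243 mL/min × 60 min/h ÷ 1000 mL/L = 14.58 L/h
D = CL × Css × τ / F = 14.58 × 13.6 × 4 / 0.77 = 1030 mg

1030 mg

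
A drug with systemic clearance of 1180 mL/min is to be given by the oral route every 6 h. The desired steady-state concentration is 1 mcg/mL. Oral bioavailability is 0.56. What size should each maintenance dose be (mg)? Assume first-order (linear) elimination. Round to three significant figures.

CL = 1180 mL/min = 1180 × 0.06 = 70.80 L/h
At steady state, dose per interval replaces the amount cleared in that interval: F·D/τ = CL·Css.
D = CL × Css × τ / F = 70.80 × 1 × 6 / 0.56 = 758.6 mg

759 mg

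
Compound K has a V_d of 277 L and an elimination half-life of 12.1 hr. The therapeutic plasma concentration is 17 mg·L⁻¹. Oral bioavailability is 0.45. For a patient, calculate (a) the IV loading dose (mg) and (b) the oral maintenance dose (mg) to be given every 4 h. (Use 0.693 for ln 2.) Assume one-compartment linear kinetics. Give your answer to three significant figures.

LD = Vd × C = 277.0 × 17 = 4709 mg
CL = 0.693 × Vd / t½ = 0.693 × 277.0 / 12.1 = 15.86 L/h
D = CL × Css × τ / F = 15.86 × 17 × 4 / 0.45 = 2397 mg

(a) 4710 mg; (b) 2400 mg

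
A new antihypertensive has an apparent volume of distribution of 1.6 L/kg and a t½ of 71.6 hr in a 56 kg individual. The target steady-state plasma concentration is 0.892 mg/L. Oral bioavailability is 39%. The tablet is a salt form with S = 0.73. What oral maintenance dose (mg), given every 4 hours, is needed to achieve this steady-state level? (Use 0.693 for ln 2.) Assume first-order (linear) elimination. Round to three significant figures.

Vd = 1.6 L/kg × 56 kg = 89.60 L
CL = 0.693 × Vd / t½ = 0.693 × 89.60 / 71.6 = 0.8672 L/h
D = CL × Css × τ / F / S = 0.8672 × 0.892 × 4 / 0.39 / 0.73 = 10.87 mg

10.9 mg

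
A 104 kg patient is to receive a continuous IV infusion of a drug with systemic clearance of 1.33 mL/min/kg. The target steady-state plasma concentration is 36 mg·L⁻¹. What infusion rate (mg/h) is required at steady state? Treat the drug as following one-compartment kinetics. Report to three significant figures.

299 mg/h

CL = 1.33 mL/min/kg × 104 kg = 138.3 mL/min = 138.3 × 60/1000 = 8.298 L/h
Rate = CL × Css = 8.298 × 36 = 298.7 mg/h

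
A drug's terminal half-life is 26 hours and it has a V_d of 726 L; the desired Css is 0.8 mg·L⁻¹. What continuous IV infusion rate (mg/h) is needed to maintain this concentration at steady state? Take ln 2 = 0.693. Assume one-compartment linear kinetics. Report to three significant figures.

15.5 mg/h

CL = ln 2 · Vd / t½ = 0.693 × 726.0 / 26 = 19.35 L/h
Infusion rate = CL × Css = 19.35 × 0.8 = 15.48 mg/h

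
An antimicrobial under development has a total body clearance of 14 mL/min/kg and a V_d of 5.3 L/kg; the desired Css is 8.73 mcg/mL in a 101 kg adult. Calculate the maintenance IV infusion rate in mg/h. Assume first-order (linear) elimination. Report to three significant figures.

741 mg/h

CL = 14 mL/min/kg × 101 kg = 1414 mL/min = 1414 × 60/1000 = 84.84 L/h
R₀ = 84.84 × 8.73 = 740.7 mg/h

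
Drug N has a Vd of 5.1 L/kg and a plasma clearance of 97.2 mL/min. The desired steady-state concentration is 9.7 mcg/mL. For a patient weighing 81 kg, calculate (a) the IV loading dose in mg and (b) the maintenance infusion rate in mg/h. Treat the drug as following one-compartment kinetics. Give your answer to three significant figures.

(a) 4010 mg; (b) 56.6 mg/h

Vd = 5.1 L/kg × 81 kg = 413.1 L
LD = Vd · C_target = 413.1 × 9.7 = 4007 mg
CL = 97.2 mL/min = 97.2 × 0.06 = 5.832 L/h
Infusion rate = 5.832 L/h × 9.7 mg/L = 56.57 mg/h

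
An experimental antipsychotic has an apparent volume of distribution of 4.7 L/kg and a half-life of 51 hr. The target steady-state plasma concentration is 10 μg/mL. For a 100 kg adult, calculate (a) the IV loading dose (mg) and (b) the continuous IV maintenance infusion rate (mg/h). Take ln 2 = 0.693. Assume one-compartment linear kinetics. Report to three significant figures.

Total Vd = 4.7 × 100 = 470.0 L
LD = Vd × C = 470.0 × 10 = 4700 mg
CL = 0.693 × Vd / t½ = 0.693 × 470.0 / 51 = 6.386 L/h
Infusion rate = CL × Css = 6.386 × 10 = 63.86 mg/h

(a) 4700 mg; (b) 63.9 mg/h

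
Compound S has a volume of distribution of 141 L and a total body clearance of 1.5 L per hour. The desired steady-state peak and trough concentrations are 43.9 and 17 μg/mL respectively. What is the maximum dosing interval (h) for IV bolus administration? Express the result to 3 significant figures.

k = CL / Vd = 1.500 / 141.0 = 0.01064 h⁻¹
Between IV bolus doses, concentration decays as C = C₀·e^(−kτ), so C_peak/C_trough = e^(kτ).
τ_max = ln(C_peak/C_trough) / k = ln(43.9/17) / 0.01064 = 0.9487 / 0.01064 = 89.16 h

89.2 h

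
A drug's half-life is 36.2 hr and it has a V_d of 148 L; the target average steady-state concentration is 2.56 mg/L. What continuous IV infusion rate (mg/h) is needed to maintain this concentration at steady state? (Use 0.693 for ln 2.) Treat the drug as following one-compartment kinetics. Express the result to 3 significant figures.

7.25 mg/h

CL = 0.693 × Vd / t½ = 0.693 × 148.0 / 36.2 = 2.833 L/h
Infusion rate = CL × Css = 2.833 × 2.56 = 7.252 mg/h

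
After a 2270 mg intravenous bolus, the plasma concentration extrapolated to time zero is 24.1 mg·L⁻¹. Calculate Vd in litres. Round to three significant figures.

Immediately after an IV bolus, C₀ = Dose / Vd, so Vd = Dose / C₀.
Vd = 2270 / 24.1 = 94.19 L

94.2 L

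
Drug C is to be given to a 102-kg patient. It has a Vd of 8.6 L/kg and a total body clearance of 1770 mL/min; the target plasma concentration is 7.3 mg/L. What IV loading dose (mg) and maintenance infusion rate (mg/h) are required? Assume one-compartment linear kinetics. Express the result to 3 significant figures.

Vd = 8.6 L/kg × 102 kg = 877.2 L
Loading dose = Vd × C = 877.2 × 7.3 = 6404 mg
CL = 1770 mL/min = 1770 × 0.06 = 106.2 L/h
Maintenance: replace elimination → rate = CL × Css = 106.2 × 7.3 = 775.3 mg/h

(a) 6400 mg; (b) 775 mg/h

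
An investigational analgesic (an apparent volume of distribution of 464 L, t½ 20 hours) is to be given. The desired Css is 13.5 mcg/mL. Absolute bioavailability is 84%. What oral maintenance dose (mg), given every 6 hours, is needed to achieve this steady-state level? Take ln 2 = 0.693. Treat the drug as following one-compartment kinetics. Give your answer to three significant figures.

CL = ln 2 · Vd / t½ = 0.693 × 464.0 / 20 = 16.08 L/h
D = CL × Css × τ / F = 16.08 × 13.5 × 6 / 0.84 = 1551 mg

1550 mg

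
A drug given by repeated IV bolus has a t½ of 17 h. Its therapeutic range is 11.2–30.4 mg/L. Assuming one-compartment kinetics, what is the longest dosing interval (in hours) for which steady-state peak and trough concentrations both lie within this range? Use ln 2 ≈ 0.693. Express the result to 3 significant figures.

24.5 h

k = 0.693 / t½ = 0.693 / 17 = 0.04076 h⁻¹
Between IV bolus doses, concentration decays as C = C₀·e^(−kτ), so C_peak/C_trough = e^(kτ).
τ_max = ln(C_peak/C_trough) / k = ln(30.4/11.2) / 0.04076 = 0.9985 / 0.04076 = 24.50 h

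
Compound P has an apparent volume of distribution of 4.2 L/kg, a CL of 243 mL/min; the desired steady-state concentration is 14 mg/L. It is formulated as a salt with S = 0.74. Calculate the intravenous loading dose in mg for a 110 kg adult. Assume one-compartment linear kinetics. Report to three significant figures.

Vd = 4.2 L/kg × 110 kg = 462.0 L
Loading dose depends on Vd (not clearance): it fills the distribution volume.
LD = Vd × C / S = 462.0 × 14.00 / 0.74 = 8741 mg

8740 mg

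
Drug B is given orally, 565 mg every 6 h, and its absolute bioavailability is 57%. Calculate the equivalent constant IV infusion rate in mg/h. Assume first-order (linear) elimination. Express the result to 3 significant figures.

53.7 mg/h

Equivalent systemic input: infusion rate = F·D/τ.
Rate = 0.57 × 565 / 6 = 53.68 mg/h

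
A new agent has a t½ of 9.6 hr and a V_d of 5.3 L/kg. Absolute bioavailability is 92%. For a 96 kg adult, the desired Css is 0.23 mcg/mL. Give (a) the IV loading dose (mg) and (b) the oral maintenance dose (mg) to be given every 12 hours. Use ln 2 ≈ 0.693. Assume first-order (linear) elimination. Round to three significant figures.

Total Vd = 5.3 × 96 = 508.8 L
LD = Vd × C = 508.8 × 0.23 = 117.0 mg
CL = 0.693 × Vd / t½ = 0.693 × 508.8 / 9.6 = 36.73 L/h
D = CL × Css × τ / F = 36.73 × 0.23 × 12 / 0.92 = 110.2 mg

(a) 117 mg; (b) 110 mg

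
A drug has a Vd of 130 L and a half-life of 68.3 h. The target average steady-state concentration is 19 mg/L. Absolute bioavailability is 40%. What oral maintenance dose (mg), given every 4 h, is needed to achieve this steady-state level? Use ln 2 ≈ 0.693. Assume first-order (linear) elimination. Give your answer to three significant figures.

251 mg

CL = 0.693 × Vd / t½ = 0.693 × 130.0 / 68.3 = 1.319 L/h
D = CL × Css × τ / F = 1.319 × 19 × 4 / 0.4 = 250.6 mg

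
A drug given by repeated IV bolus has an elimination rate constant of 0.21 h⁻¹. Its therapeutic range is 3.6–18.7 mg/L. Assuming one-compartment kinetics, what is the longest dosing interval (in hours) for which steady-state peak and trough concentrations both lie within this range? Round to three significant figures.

7.85 h

Between IV bolus doses, concentration decays as C = C₀·e^(−kτ), so C_peak/C_trough = e^(kτ).
τ_max = ln(C_peak/C_trough) / k = ln(18.7/3.6) / 0.2100 = 1.648 / 0.2100 = 7.848 h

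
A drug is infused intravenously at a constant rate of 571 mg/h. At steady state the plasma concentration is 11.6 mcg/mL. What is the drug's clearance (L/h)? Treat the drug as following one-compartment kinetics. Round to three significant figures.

At steady state, infusion rate = CL × Css, so CL = rate / Css.
CL = 571 / 11.6 = 49.22 L/h

49.2 L/h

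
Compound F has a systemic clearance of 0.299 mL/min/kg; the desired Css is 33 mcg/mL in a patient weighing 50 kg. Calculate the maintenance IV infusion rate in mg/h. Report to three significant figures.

29.6 mg/h

CL = 0.299 mL/min/kg × 50 kg = 14.95 mL/min = 14.95 × 60/1000 = 0.8970 L/h
At steady state, infusion rate equals elimination rate: rate in = CL × Css.
R₀ = 0.8970 × 33 = 29.60 mg/h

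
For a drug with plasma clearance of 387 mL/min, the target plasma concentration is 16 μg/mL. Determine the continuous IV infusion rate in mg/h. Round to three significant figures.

CL = 387 mL/min × 60/1000 = 23.22 L/h
R₀ = 23.22 × 16 = 371.5 mg/h

372 mg/h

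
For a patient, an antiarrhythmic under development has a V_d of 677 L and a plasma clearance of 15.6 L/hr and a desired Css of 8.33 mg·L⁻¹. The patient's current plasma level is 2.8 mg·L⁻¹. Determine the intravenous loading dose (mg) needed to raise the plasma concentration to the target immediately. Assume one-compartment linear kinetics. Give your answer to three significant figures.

Concentration deficit ΔC = 8.33 − 2.8 = 5.530 mg/L
LD = Vd × ΔC = 677.0 × 5.530 = 3744 mg

3740 mg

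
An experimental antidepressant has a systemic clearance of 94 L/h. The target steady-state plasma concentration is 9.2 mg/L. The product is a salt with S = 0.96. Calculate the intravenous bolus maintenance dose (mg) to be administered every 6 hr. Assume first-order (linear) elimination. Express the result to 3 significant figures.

5410 mg

D = CL × Css × τ / S = 94.00 × 9.2 × 6 / 0.96 = 5405 mg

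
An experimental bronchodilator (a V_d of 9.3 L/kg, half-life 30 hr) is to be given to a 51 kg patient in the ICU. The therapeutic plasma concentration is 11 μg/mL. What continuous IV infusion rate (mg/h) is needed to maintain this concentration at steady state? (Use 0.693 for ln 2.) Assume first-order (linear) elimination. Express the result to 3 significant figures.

121 mg/h

Total Vd = 9.3 × 51 = 474.3 L
CL = 0.693 × Vd / t½ = 0.693 × 474.3 / 30 = 10.96 L/h
Infusion rate = CL × Css = 10.96 × 11 = 120.6 mg/h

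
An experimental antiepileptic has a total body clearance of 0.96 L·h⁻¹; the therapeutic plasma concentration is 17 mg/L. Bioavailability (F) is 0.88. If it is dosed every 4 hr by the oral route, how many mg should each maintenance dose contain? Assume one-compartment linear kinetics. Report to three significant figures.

74.2 mg

At steady state, dose per interval replaces the amount cleared in that interval: F·D/τ = CL·Css.
D = CL × Css × τ / F = 0.9600 × 17 × 4 / 0.88 = 74.18 mg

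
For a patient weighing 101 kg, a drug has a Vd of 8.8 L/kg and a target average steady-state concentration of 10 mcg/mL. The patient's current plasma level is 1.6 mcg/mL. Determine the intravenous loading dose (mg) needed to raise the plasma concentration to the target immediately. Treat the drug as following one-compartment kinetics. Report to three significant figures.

Total Vd = 8.8 × 101 = 888.8 L
Concentration deficit ΔC = 10 − 1.6 = 8.400 mg/L
LD = Vd × ΔC = 888.8 × 8.400 = 7466 mg

7470 mg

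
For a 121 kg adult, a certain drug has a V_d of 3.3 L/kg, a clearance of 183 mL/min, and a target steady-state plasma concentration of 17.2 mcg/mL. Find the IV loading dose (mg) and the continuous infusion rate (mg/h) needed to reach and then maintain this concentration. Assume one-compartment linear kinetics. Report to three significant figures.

Total Vd = 3.3 × 121 = 399.3 L
LD = Vd · C_target = 399.3 × 17.2 = 6868 mg
CL = 183 mL/min × 60/1000 = 10.98 L/h
Maintenance: replace elimination → rate = CL × Css = 10.98 × 17.2 = 188.9 mg/h

(a) 6870 mg; (b) 189 mg/h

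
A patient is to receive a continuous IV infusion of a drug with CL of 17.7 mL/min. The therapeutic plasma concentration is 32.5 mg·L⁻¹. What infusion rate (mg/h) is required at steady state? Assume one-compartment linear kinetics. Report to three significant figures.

34.5 mg/h

CL = 17.7 mL/min × 60/1000 = 1.062 L/h
R₀ = 1.062 × 32.5 = 34.52 mg/h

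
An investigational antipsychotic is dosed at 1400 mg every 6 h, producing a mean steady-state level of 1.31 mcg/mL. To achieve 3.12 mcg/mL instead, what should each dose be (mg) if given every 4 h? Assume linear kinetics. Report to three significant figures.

2220 mg

With linear kinetics, Css is proportional to dose rate (D/τ) at fixed clearance.
D₂ = D₁ × (Css,target / Css,current) × (τ₂/τ₁) = 1400 × (3.12/1.31) × (4/6) = 2223 mg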